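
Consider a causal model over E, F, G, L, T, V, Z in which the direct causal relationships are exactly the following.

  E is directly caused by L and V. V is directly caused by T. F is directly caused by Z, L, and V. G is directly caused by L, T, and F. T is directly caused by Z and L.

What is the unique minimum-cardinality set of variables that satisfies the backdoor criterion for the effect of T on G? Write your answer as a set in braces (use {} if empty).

Variables eligible for adjustment (non-descendants of T, excluding T and G): {L, Z}.
Backdoor paths from T to G:
  P1: T <- Z -> F <- L -> G
  P2: T <- Z -> F <- V -> E <- L -> G
  P3: T <- Z -> F -> G
  P4: T <- L -> E <- V -> F -> G
  P5: T <- L -> F -> G
  P6: T <- L -> G
The empty set is not sufficient: P3 (T <- Z -> F -> G) has no collider blocking it and no conditioned non-collider, so it is open.
Try {L, Z}:
  P1: blocked at fork node Z ∈ conditioning set.
  P2: blocked at fork node Z ∈ conditioning set.
  P3: blocked at fork node Z ∈ conditioning set.
  P4: blocked at fork node L ∈ conditioning set.
  P5: blocked at fork node L ∈ conditioning set.
  P6: blocked at fork node L ∈ conditioning set.
{L, Z} contains no descendant of T and blocks every backdoor path.
Every element of {L, Z} is needed (dropping L leaves P5 open; dropping Z leaves P3 open), so no proper subset is valid.
Among all size-2 subsets of the eligible variables, only {L, Z} blocks every backdoor path, so it is the unique smallest valid adjustment set.

{L, Z}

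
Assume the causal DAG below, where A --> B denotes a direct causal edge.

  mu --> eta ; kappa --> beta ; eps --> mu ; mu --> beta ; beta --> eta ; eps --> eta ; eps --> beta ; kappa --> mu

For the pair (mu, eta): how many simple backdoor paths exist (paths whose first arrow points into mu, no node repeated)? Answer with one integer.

A backdoor path from mu to eta is any simple undirected path whose first edge points into mu (i.e. leaves mu via a parent).
Parents of mu: {eps, kappa}.
Enumerating:
  P1: mu <- eps -> beta -> eta
  P2: mu <- eps -> eta
  P3: mu <- kappa -> beta <- eps -> eta
  P4: mu <- kappa -> beta -> eta
That exhausts the simple backdoor paths. Count: 4.

4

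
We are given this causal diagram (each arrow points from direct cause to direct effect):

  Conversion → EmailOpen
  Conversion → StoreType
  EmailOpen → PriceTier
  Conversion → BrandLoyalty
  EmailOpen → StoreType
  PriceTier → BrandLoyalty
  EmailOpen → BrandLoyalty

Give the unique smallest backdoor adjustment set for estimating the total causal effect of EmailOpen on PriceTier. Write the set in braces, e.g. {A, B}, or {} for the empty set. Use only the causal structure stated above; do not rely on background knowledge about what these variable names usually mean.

{}

Variables eligible for adjustment (non-descendants of EmailOpen, excluding EmailOpen and PriceTier): {Conversion}.
Backdoor paths from EmailOpen to PriceTier:
  P1: EmailOpen <- Conversion -> BrandLoyalty <- PriceTier
Each backdoor path contains an unconditioned collider, so every path is already blocked with the empty conditioning set:
  P1: blocked at collider BrandLoyalty (neither it nor any descendant is in the conditioning set).
The empty set is therefore the unique smallest valid set.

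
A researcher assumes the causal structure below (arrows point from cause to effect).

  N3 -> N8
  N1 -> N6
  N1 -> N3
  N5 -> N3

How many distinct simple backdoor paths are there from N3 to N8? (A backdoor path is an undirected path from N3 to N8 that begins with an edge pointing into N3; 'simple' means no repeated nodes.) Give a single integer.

A backdoor path from N3 to N8 is any simple undirected path whose first edge points into N3 (i.e. leaves N3 via a parent).
Parents of N3: {N1, N5}.
No simple path from any parent of N3 reaches N8 without revisiting N3, so there are no backdoor paths.

0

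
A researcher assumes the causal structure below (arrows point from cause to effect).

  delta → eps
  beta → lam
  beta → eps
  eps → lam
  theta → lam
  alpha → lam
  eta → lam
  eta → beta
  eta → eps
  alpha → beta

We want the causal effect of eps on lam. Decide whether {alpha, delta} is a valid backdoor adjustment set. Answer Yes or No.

Backdoor paths from eps to lam (paths whose first edge points into eps):
  P1: eps <- eta -> beta <- alpha -> lam
  P2: eps <- eta -> beta -> lam
  P3: eps <- eta -> lam
  P4: eps <- beta <- eta -> lam
  P5: eps <- beta <- alpha -> lam
  P6: eps <- beta -> lam
Condition 1 (no descendant of eps in the set): holds — descendants of eps are {lam}; none are in {alpha, delta}.
Condition 2 (every backdoor path blocked by {alpha, delta}):
  P1: blocked at collider beta (neither it nor any descendant is in the conditioning set).
  P2: open — no interior node is in the conditioning set.
  P3: open — no interior node is in the conditioning set.
  P4: open — no interior node is in the conditioning set.
  P5: blocked at fork node alpha ∈ conditioning set.
  P6: open — no interior node is in the conditioning set.
{alpha, delta} does not satisfy the backdoor criterion.

No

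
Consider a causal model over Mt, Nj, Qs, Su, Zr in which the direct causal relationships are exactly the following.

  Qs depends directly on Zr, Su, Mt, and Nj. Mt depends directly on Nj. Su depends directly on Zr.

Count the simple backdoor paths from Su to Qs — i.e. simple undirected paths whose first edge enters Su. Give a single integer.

A backdoor path from Su to Qs is any simple undirected path whose first edge points into Su (i.e. leaves Su via a parent).
Parents of Su: {Zr}.
Enumerating:
  P1: Su <- Zr -> Qs
That exhausts the simple backdoor paths. Count: 1.

1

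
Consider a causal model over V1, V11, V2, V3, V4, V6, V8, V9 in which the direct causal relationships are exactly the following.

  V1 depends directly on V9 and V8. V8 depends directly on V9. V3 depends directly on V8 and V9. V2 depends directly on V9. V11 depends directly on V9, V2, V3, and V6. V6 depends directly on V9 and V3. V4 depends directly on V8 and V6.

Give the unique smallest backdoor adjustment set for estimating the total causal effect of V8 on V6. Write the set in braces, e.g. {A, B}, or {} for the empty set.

Variables eligible for adjustment (non-descendants of V8, excluding V8 and V6): {V2, V9}.
Backdoor paths from V8 to V6:
  P1: V8 <- V9 -> V3 -> V6
  P2: V8 <- V9 -> V3 -> V11 <- V6
  P3: V8 <- V9 -> V2 -> V11 <- V3 -> V6
  P4: V8 <- V9 -> V2 -> V11 <- V6
  P5: V8 <- V9 -> V6
  P6: V8 <- V9 -> V11 <- V3 -> V6
  P7: V8 <- V9 -> V11 <- V6
The empty set is not sufficient: P1 (V8 <- V9 -> V3 -> V6) has no collider blocking it and no conditioned non-collider, so it is open.
Try {V9}:
  P1: blocked at fork node V9 ∈ conditioning set.
  P2: blocked at fork node V9 ∈ conditioning set.
  P3: blocked at fork node V9 ∈ conditioning set.
  P4: blocked at fork node V9 ∈ conditioning set.
  P5: blocked at fork node V9 ∈ conditioning set.
  P6: blocked at fork node V9 ∈ conditioning set.
  P7: blocked at fork node V9 ∈ conditioning set.
{V9} contains no descendant of V8 and blocks every backdoor path.
No other singleton works — e.g. {V2} leaves P1 open — so {V9} is the unique smallest valid adjustment set.

{V9}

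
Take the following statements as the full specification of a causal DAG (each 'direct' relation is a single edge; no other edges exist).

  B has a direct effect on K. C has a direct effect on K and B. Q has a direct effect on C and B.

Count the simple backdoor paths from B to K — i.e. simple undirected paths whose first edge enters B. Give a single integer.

2

A backdoor path from B to K is any simple undirected path whose first edge points into B (i.e. leaves B via a parent).
Parents of B: {C, Q}.
Enumerating:
  P1: B <- Q -> C -> K
  P2: B <- C -> K
That exhausts the simple backdoor paths. Count: 2.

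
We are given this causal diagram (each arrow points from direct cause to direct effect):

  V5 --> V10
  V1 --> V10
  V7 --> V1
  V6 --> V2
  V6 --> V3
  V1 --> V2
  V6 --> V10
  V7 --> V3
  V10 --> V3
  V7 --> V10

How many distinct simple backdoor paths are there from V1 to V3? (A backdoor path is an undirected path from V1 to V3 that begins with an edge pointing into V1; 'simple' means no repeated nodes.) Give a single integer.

3

A backdoor path from V1 to V3 is any simple undirected path whose first edge points into V1 (i.e. leaves V1 via a parent).
Parents of V1: {V7}.
Enumerating:
  P1: V1 <- V7 -> V10 <- V6 -> V3
  P2: V1 <- V7 -> V10 -> V3
  P3: V1 <- V7 -> V3
That exhausts the simple backdoor paths. Count: 3.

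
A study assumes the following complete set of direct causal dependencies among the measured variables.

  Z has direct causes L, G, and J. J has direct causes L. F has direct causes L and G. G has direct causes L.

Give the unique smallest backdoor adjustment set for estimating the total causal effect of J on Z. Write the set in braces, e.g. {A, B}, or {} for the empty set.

Variables eligible for adjustment (non-descendants of J, excluding J and Z): {F, G, L}.
Backdoor paths from J to Z:
  P1: J <- L -> G -> Z
  P2: J <- L -> F <- G -> Z
  P3: J <- L -> Z
The empty set is not sufficient: P1 (J <- L -> G -> Z) has no collider blocking it and no conditioned non-collider, so it is open.
Try {L}:
  P1: blocked at fork node L ∈ conditioning set.
  P2: blocked at fork node L ∈ conditioning set.
  P3: blocked at fork node L ∈ conditioning set.
{L} contains no descendant of J and blocks every backdoor path.
No other singleton works — e.g. {G} leaves P3 open — so {L} is the unique smallest valid adjustment set.

{L}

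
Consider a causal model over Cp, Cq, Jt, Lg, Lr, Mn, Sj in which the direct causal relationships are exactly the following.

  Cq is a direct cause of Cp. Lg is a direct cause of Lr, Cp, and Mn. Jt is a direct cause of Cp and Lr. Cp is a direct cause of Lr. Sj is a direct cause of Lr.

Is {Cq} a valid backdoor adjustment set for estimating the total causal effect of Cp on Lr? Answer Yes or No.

Backdoor paths from Cp to Lr (paths whose first edge points into Cp):
  P1: Cp <- Jt -> Lr
  P2: Cp <- Lg -> Lr
Condition 1 (no descendant of Cp in the set): holds — descendants of Cp are {Lr}; none are in {Cq}.
Condition 2 (every backdoor path blocked by {Cq}):
  P1: open — no interior node is in the conditioning set.
  P2: open — no interior node is in the conditioning set.
{Cq} does not satisfy the backdoor criterion.

No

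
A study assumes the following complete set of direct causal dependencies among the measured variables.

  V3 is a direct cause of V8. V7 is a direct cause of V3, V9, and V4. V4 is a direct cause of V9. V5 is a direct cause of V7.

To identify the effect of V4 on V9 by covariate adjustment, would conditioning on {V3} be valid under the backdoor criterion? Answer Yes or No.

Backdoor paths from V4 to V9 (paths whose first edge points into V4):
  P1: V4 <- V7 -> V9
Condition 1 (no descendant of V4 in the set): holds — descendants of V4 are {V9}; none are in {V3}.
Condition 2 (every backdoor path blocked by {V3}):
  P1: open — no interior node is in the conditioning set.
{V3} does not satisfy the backdoor criterion.

No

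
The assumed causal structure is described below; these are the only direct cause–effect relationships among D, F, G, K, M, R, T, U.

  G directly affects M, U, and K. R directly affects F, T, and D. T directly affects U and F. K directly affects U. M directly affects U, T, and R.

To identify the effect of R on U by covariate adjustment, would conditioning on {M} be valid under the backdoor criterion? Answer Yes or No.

Yes

Backdoor paths from R to U (paths whose first edge points into R):
  P1: R <- M <- G -> K -> U
  P2: R <- M <- G -> U
  P3: R <- M -> T -> U
  P4: R <- M -> U
Condition 1 (no descendant of R in the set): holds — descendants of R are {D, F, T, U}; none are in {M}.
Condition 2 (every backdoor path blocked by {M}):
  P1: blocked at chain node M ∈ conditioning set.
  P2: blocked at chain node M ∈ conditioning set.
  P3: blocked at fork node M ∈ conditioning set.
  P4: blocked at fork node M ∈ conditioning set.
{M} satisfies the backdoor criterion.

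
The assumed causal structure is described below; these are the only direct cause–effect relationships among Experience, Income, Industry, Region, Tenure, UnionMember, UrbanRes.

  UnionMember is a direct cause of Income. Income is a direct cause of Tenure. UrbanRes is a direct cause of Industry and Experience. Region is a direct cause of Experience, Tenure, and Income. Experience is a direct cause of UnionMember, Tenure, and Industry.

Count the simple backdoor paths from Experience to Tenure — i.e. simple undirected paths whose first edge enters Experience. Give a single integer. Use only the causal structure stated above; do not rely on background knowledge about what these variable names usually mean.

2

A backdoor path from Experience to Tenure is any simple undirected path whose first edge points into Experience (i.e. leaves Experience via a parent).
Parents of Experience: {Region, UrbanRes}.
Enumerating:
  P1: Experience <- Region -> Income -> Tenure
  P2: Experience <- Region -> Tenure
That exhausts the simple backdoor paths. Count: 2.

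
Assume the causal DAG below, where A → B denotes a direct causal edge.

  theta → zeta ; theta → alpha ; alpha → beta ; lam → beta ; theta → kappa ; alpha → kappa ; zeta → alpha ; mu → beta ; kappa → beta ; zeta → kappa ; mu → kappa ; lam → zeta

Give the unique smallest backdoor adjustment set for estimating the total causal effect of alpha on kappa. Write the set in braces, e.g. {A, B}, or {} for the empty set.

{theta, zeta}

Variables eligible for adjustment (non-descendants of alpha, excluding alpha and kappa): {lam, mu, theta, zeta}.
Backdoor paths from alpha to kappa:
  P1: alpha <- theta -> zeta <- lam -> beta <- mu -> kappa
  P2: alpha <- theta -> zeta <- lam -> beta <- kappa
  P3: alpha <- theta -> zeta -> kappa
  P4: alpha <- theta -> kappa
  P5: alpha <- zeta <- theta -> kappa
  P6: alpha <- zeta <- lam -> beta <- mu -> kappa
  P7: alpha <- zeta <- lam -> beta <- kappa
  P8: alpha <- zeta -> kappa
The empty set is not sufficient: P3 (alpha <- theta -> zeta -> kappa) has no collider blocking it and no conditioned non-collider, so it is open.
Try {theta, zeta}:
  P1: blocked at fork node theta ∈ conditioning set.
  P2: blocked at fork node theta ∈ conditioning set.
  P3: blocked at fork node theta ∈ conditioning set.
  P4: blocked at fork node theta ∈ conditioning set.
  P5: blocked at chain node zeta ∈ conditioning set.
  P6: blocked at chain node zeta ∈ conditioning set.
  P7: blocked at chain node zeta ∈ conditioning set.
  P8: blocked at fork node zeta ∈ conditioning set.
{theta, zeta} contains no descendant of alpha and blocks every backdoor path.
Every element of {theta, zeta} is needed (dropping theta leaves P4 open; dropping zeta leaves P8 open), so no proper subset is valid.
Among all size-2 subsets of the eligible variables, only {theta, zeta} blocks every backdoor path, so it is the unique smallest valid adjustment set.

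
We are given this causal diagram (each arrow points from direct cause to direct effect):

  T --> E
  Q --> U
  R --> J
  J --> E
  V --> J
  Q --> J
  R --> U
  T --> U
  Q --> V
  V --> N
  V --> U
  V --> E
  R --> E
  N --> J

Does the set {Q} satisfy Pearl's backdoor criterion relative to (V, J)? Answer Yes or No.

Yes

Backdoor paths from V to J (paths whose first edge points into V):
  P1: V <- Q -> J
  P2: V <- Q -> U <- T -> E <- R -> J
  P3: V <- Q -> U <- T -> E <- J
  P4: V <- Q -> U <- R -> J
  P5: V <- Q -> U <- R -> E <- J
Condition 1 (no descendant of V in the set): holds — descendants of V are {E, J, N, U}; none are in {Q}.
Condition 2 (every backdoor path blocked by {Q}):
  P1: blocked at fork node Q ∈ conditioning set.
  P2: blocked at fork node Q ∈ conditioning set.
  P3: blocked at fork node Q ∈ conditioning set.
  P4: blocked at fork node Q ∈ conditioning set.
  P5: blocked at fork node Q ∈ conditioning set.
{Q} satisfies the backdoor criterion.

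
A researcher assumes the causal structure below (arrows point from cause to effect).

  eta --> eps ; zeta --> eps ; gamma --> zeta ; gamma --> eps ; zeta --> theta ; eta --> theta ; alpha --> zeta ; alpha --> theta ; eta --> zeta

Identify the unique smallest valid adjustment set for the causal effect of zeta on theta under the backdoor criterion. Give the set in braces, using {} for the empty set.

{alpha, eta}

Variables eligible for adjustment (non-descendants of zeta, excluding zeta and theta): {alpha, eta, gamma}.
Backdoor paths from zeta to theta:
  P1: zeta <- eta -> theta
  P2: zeta <- alpha -> theta
  P3: zeta <- gamma -> eps <- eta -> theta
The empty set is not sufficient: P1 (zeta <- eta -> theta) has no collider blocking it and no conditioned non-collider, so it is open.
Try {alpha, eta}:
  P1: blocked at fork node eta ∈ conditioning set.
  P2: blocked at fork node alpha ∈ conditioning set.
  P3: blocked at collider eps (neither it nor any descendant is in the conditioning set).
{alpha, eta} contains no descendant of zeta and blocks every backdoor path.
Every element of {alpha, eta} is needed (dropping alpha leaves P2 open; dropping eta leaves P1 open), so no proper subset is valid.
Among all size-2 subsets of the eligible variables, only {alpha, eta} blocks every backdoor path, so it is the unique smallest valid adjustment set.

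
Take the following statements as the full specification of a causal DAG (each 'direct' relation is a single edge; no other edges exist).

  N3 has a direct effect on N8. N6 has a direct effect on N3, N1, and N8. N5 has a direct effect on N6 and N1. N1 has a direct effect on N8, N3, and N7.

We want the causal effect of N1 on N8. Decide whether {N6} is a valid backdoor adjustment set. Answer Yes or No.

Backdoor paths from N1 to N8 (paths whose first edge points into N1):
  P1: N1 <- N5 -> N6 -> N3 -> N8
  P2: N1 <- N5 -> N6 -> N8
  P3: N1 <- N6 -> N3 -> N8
  P4: N1 <- N6 -> N8
Condition 1 (no descendant of N1 in the set): holds — descendants of N1 are {N3, N7, N8}; none are in {N6}.
Condition 2 (every backdoor path blocked by {N6}):
  P1: blocked at chain node N6 ∈ conditioning set.
  P2: blocked at chain node N6 ∈ conditioning set.
  P3: blocked at fork node N6 ∈ conditioning set.
  P4: blocked at fork node N6 ∈ conditioning set.
{N6} satisfies the backdoor criterion.

Yes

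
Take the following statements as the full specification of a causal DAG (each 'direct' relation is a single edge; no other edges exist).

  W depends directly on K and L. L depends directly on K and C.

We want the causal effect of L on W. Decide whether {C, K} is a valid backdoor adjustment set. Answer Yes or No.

Yes

Backdoor paths from L to W (paths whose first edge points into L):
  P1: L <- K -> W
Condition 1 (no descendant of L in the set): holds — descendants of L are {W}; none are in {C, K}.
Condition 2 (every backdoor path blocked by {C, K}):
  P1: blocked at fork node K ∈ conditioning set.
{C, K} satisfies the backdoor criterion.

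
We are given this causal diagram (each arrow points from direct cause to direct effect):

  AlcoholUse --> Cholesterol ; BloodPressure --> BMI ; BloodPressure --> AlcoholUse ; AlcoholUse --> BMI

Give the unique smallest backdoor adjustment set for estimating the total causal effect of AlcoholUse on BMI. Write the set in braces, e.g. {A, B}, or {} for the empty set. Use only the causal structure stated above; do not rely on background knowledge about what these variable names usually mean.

{BloodPressure}

Variables eligible for adjustment (non-descendants of AlcoholUse, excluding AlcoholUse and BMI): {BloodPressure}.
Backdoor paths from AlcoholUse to BMI:
  P1: AlcoholUse <- BloodPressure -> BMI
The empty set is not sufficient: P1 (AlcoholUse <- BloodPressure -> BMI) has no collider blocking it and no conditioned non-collider, so it is open.
Try {BloodPressure}:
  P1: blocked at fork node BloodPressure ∈ conditioning set.
{BloodPressure} contains no descendant of AlcoholUse and blocks every backdoor path.
{BloodPressure} is the unique smallest valid adjustment set.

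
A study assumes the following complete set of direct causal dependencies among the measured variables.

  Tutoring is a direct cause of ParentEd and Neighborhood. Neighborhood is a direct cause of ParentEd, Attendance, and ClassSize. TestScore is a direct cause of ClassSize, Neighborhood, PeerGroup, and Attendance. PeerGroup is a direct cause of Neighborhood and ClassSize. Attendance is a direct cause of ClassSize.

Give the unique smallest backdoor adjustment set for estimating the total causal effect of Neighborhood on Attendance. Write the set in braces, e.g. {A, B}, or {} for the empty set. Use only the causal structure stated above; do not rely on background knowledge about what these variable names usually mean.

Variables eligible for adjustment (non-descendants of Neighborhood, excluding Neighborhood and Attendance): {PeerGroup, TestScore, Tutoring}.
Backdoor paths from Neighborhood to Attendance:
  P1: Neighborhood <- TestScore -> PeerGroup -> ClassSize <- Attendance
  P2: Neighborhood <- TestScore -> Attendance
  P3: Neighborhood <- TestScore -> ClassSize <- Attendance
  P4: Neighborhood <- PeerGroup <- TestScore -> Attendance
  P5: Neighborhood <- PeerGroup <- TestScore -> ClassSize <- Attendance
  P6: Neighborhood <- PeerGroup -> ClassSize <- TestScore -> Attendance
  P7: Neighborhood <- PeerGroup -> ClassSize <- Attendance
The empty set is not sufficient: P2 (Neighborhood <- TestScore -> Attendance) has no collider blocking it and no conditioned non-collider, so it is open.
Try {TestScore}:
  P1: blocked at fork node TestScore ∈ conditioning set.
  P2: blocked at fork node TestScore ∈ conditioning set.
  P3: blocked at fork node TestScore ∈ conditioning set.
  P4: blocked at fork node TestScore ∈ conditioning set.
  P5: blocked at fork node TestScore ∈ conditioning set.
  P6: blocked at collider ClassSize (neither it nor any descendant is in the conditioning set).
  P7: blocked at collider ClassSize (neither it nor any descendant is in the conditioning set).
{TestScore} contains no descendant of Neighborhood and blocks every backdoor path.
No other singleton works — e.g. {PeerGroup} leaves P2 open — so {TestScore} is the unique smallest valid adjustment set.

{TestScore}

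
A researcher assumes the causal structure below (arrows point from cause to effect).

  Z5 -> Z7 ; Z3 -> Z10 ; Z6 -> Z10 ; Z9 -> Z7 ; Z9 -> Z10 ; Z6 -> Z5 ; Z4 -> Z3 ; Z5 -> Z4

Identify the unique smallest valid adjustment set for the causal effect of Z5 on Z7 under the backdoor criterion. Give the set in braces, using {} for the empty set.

{}

Variables eligible for adjustment (non-descendants of Z5, excluding Z5 and Z7): {Z6, Z9}.
Backdoor paths from Z5 to Z7:
  P1: Z5 <- Z6 -> Z10 <- Z9 -> Z7
Each backdoor path contains an unconditioned collider, so every path is already blocked with the empty conditioning set:
  P1: blocked at collider Z10 (neither it nor any descendant is in the conditioning set).
The empty set is therefore the unique smallest valid set.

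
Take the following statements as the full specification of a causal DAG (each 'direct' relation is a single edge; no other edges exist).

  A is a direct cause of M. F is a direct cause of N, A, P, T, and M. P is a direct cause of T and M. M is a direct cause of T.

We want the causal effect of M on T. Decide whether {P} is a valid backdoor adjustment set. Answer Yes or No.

No

Backdoor paths from M to T (paths whose first edge points into M):
  P1: M <- F -> P -> T
  P2: M <- F -> T
  P3: M <- P <- F -> T
  P4: M <- P -> T
  P5: M <- A <- F -> P -> T
  P6: M <- A <- F -> T
Condition 1 (no descendant of M in the set): holds — descendants of M are {T}; none are in {P}.
Condition 2 (every backdoor path blocked by {P}):
  P1: blocked at chain node P ∈ conditioning set.
  P2: open — no interior node is in the conditioning set.
  P3: blocked at chain node P ∈ conditioning set.
  P4: blocked at fork node P ∈ conditioning set.
  P5: blocked at chain node P ∈ conditioning set.
  P6: open — no interior node is in the conditioning set.
{P} does not satisfy the backdoor criterion.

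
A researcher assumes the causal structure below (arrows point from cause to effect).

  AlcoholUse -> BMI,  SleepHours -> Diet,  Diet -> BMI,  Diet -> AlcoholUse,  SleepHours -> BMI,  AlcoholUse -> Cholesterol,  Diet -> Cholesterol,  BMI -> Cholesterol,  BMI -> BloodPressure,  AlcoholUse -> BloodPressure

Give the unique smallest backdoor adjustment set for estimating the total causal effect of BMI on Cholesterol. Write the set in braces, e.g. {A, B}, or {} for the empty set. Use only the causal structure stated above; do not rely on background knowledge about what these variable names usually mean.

Variables eligible for adjustment (non-descendants of BMI, excluding BMI and Cholesterol): {AlcoholUse, Diet, SleepHours}.
Backdoor paths from BMI to Cholesterol:
  P1: BMI <- SleepHours -> Diet -> AlcoholUse -> Cholesterol
  P2: BMI <- SleepHours -> Diet -> Cholesterol
  P3: BMI <- Diet -> AlcoholUse -> Cholesterol
  P4: BMI <- Diet -> Cholesterol
  P5: BMI <- AlcoholUse <- Diet -> Cholesterol
  P6: BMI <- AlcoholUse -> Cholesterol
The empty set is not sufficient: P1 (BMI <- SleepHours -> Diet -> AlcoholUse -> Cholesterol) has no collider blocking it and no conditioned non-collider, so it is open.
Try {AlcoholUse, Diet}:
  P1: blocked at chain node Diet ∈ conditioning set.
  P2: blocked at chain node Diet ∈ conditioning set.
  P3: blocked at fork node Diet ∈ conditioning set.
  P4: blocked at fork node Diet ∈ conditioning set.
  P5: blocked at chain node AlcoholUse ∈ conditioning set.
  P6: blocked at fork node AlcoholUse ∈ conditioning set.
{AlcoholUse, Diet} contains no descendant of BMI and blocks every backdoor path.
Every element of {AlcoholUse, Diet} is needed (dropping AlcoholUse leaves P6 open; dropping Diet leaves P2 open), so no proper subset is valid.
Among all size-2 subsets of the eligible variables, only {AlcoholUse, Diet} blocks every backdoor path, so it is the unique smallest valid adjustment set.

{AlcoholUse, Diet}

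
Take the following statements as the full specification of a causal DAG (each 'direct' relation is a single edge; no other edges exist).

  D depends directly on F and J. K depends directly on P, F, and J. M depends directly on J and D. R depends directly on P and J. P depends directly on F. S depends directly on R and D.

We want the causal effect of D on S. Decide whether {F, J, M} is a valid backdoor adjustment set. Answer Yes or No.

No

Backdoor paths from D to S (paths whose first edge points into D):
  P1: D <- J -> R -> S
  P2: D <- J -> K <- F -> P -> R -> S
  P3: D <- J -> K <- P -> R -> S
  P4: D <- F -> P -> R -> S
  P5: D <- F -> P -> K <- J -> R -> S
  P6: D <- F -> K <- J -> R -> S
  P7: D <- F -> K <- P -> R -> S
Condition 1 (no descendant of D in the set): FAILS — M is a descendant of D.
Condition 2 (every backdoor path blocked by {F, J, M}):
  P1: blocked at fork node J ∈ conditioning set.
  P2: blocked at fork node J ∈ conditioning set.
  P3: blocked at fork node J ∈ conditioning set.
  P4: blocked at fork node F ∈ conditioning set.
  P5: blocked at fork node F ∈ conditioning set.
  P6: blocked at fork node F ∈ conditioning set.
  P7: blocked at fork node F ∈ conditioning set.
{F, J, M} does not satisfy the backdoor criterion.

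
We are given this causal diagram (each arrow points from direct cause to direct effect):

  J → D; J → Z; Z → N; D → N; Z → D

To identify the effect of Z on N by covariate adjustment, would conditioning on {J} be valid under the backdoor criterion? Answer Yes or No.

Backdoor paths from Z to N (paths whose first edge points into Z):
  P1: Z <- J -> D -> N
Condition 1 (no descendant of Z in the set): holds — descendants of Z are {D, N}; none are in {J}.
Condition 2 (every backdoor path blocked by {J}):
  P1: blocked at fork node J ∈ conditioning set.
{J} satisfies the backdoor criterion.

Yes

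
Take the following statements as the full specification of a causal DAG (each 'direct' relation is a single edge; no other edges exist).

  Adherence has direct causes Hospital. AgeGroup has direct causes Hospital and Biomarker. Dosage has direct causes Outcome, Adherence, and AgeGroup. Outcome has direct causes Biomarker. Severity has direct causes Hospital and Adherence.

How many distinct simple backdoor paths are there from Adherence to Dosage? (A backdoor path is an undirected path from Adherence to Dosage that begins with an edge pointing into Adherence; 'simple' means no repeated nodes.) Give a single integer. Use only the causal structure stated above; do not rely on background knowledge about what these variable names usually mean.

A backdoor path from Adherence to Dosage is any simple undirected path whose first edge points into Adherence (i.e. leaves Adherence via a parent).
Parents of Adherence: {Hospital}.
Enumerating:
  P1: Adherence <- Hospital -> AgeGroup <- Biomarker -> Outcome -> Dosage
  P2: Adherence <- Hospital -> AgeGroup -> Dosage
That exhausts the simple backdoor paths. Count: 2.

2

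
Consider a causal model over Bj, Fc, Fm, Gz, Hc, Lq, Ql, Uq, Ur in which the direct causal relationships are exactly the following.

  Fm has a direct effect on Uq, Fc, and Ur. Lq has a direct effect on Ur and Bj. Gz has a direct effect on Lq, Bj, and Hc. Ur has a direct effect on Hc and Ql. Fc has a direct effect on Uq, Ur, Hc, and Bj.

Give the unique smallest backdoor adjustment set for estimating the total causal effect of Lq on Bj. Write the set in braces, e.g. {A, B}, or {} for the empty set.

Variables eligible for adjustment (non-descendants of Lq, excluding Lq and Bj): {Fc, Fm, Gz, Uq}.
Backdoor paths from Lq to Bj:
  P1: Lq <- Gz -> Bj
  P2: Lq <- Gz -> Hc <- Fc -> Bj
  P3: Lq <- Gz -> Hc <- Ur <- Fm -> Fc -> Bj
  P4: Lq <- Gz -> Hc <- Ur <- Fm -> Uq <- Fc -> Bj
  P5: Lq <- Gz -> Hc <- Ur <- Fc -> Bj
The empty set is not sufficient: P1 (Lq <- Gz -> Bj) has no collider blocking it and no conditioned non-collider, so it is open.
Try {Gz}:
  P1: blocked at fork node Gz ∈ conditioning set.
  P2: blocked at fork node Gz ∈ conditioning set.
  P3: blocked at fork node Gz ∈ conditioning set.
  P4: blocked at fork node Gz ∈ conditioning set.
  P5: blocked at fork node Gz ∈ conditioning set.
{Gz} contains no descendant of Lq and blocks every backdoor path.
No other singleton works — e.g. {Fm} leaves P1 open — so {Gz} is the unique smallest valid adjustment set.

{Gz}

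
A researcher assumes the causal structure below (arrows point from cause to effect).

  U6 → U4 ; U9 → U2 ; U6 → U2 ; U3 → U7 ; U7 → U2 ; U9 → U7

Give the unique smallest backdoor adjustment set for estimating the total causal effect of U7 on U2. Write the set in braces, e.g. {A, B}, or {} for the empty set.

{U9}

Variables eligible for adjustment (non-descendants of U7, excluding U7 and U2): {U3, U4, U6, U9}.
Backdoor paths from U7 to U2:
  P1: U7 <- U9 -> U2
The empty set is not sufficient: P1 (U7 <- U9 -> U2) has no collider blocking it and no conditioned non-collider, so it is open.
Try {U9}:
  P1: blocked at fork node U9 ∈ conditioning set.
{U9} contains no descendant of U7 and blocks every backdoor path.
No other singleton works — e.g. {U3} leaves P1 open — so {U9} is the unique smallest valid adjustment set.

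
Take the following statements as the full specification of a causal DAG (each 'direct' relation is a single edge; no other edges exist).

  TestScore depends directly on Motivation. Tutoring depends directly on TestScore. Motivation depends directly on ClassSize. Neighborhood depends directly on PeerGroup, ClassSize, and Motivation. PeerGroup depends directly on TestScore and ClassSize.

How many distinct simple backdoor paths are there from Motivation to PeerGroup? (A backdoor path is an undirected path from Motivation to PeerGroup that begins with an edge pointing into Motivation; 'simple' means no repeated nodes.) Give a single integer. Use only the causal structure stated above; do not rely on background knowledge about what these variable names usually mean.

2

A backdoor path from Motivation to PeerGroup is any simple undirected path whose first edge points into Motivation (i.e. leaves Motivation via a parent).
Parents of Motivation: {ClassSize}.
Enumerating:
  P1: Motivation <- ClassSize -> PeerGroup
  P2: Motivation <- ClassSize -> Neighborhood <- PeerGroup
That exhausts the simple backdoor paths. Count: 2.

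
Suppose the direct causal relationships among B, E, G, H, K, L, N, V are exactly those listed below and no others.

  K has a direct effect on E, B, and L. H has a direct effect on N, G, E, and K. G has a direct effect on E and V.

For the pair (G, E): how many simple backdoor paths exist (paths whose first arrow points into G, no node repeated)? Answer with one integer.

2

A backdoor path from G to E is any simple undirected path whose first edge points into G (i.e. leaves G via a parent).
Parents of G: {H}.
Enumerating:
  P1: G <- H -> K -> E
  P2: G <- H -> E
That exhausts the simple backdoor paths. Count: 2.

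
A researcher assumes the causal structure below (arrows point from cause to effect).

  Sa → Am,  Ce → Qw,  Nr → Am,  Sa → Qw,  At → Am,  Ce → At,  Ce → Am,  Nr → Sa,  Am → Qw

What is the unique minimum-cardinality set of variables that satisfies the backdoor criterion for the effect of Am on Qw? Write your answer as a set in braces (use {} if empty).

Variables eligible for adjustment (non-descendants of Am, excluding Am and Qw): {At, Ce, Nr, Sa}.
Backdoor paths from Am to Qw:
  P1: Am <- Ce -> Qw
  P2: Am <- At <- Ce -> Qw
  P3: Am <- Nr -> Sa -> Qw
  P4: Am <- Sa -> Qw
The empty set is not sufficient: P1 (Am <- Ce -> Qw) has no collider blocking it and no conditioned non-collider, so it is open.
Try {Ce, Sa}:
  P1: blocked at fork node Ce ∈ conditioning set.
  P2: blocked at fork node Ce ∈ conditioning set.
  P3: blocked at chain node Sa ∈ conditioning set.
  P4: blocked at fork node Sa ∈ conditioning set.
{Ce, Sa} contains no descendant of Am and blocks every backdoor path.
Every element of {Ce, Sa} is needed (dropping Ce leaves P1 open; dropping Sa leaves P3 open), so no proper subset is valid.
Among all size-2 subsets of the eligible variables, only {Ce, Sa} blocks every backdoor path, so it is the unique smallest valid adjustment set.

{Ce, Sa}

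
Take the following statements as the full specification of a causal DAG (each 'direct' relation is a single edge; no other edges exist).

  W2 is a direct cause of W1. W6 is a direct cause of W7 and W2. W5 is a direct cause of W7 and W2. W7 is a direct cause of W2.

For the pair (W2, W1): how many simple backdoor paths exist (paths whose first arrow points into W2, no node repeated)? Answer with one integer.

0

A backdoor path from W2 to W1 is any simple undirected path whose first edge points into W2 (i.e. leaves W2 via a parent).
Parents of W2: {W5, W6, W7}.
No simple path from any parent of W2 reaches W1 without revisiting W2, so there are no backdoor paths.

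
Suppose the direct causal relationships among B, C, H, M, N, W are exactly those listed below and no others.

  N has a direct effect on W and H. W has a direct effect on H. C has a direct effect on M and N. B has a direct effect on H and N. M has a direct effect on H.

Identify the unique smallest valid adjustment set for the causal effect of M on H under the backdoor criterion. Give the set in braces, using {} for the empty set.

{C}

Variables eligible for adjustment (non-descendants of M, excluding M and H): {B, C, N, W}.
Backdoor paths from M to H:
  P1: M <- C -> N <- B -> H
  P2: M <- C -> N -> W -> H
  P3: M <- C -> N -> H
The empty set is not sufficient: P2 (M <- C -> N -> W -> H) has no collider blocking it and no conditioned non-collider, so it is open.
Try {C}:
  P1: blocked at fork node C ∈ conditioning set.
  P2: blocked at fork node C ∈ conditioning set.
  P3: blocked at fork node C ∈ conditioning set.
{C} contains no descendant of M and blocks every backdoor path.
No other singleton works — e.g. {B} leaves P2 open — so {C} is the unique smallest valid adjustment set.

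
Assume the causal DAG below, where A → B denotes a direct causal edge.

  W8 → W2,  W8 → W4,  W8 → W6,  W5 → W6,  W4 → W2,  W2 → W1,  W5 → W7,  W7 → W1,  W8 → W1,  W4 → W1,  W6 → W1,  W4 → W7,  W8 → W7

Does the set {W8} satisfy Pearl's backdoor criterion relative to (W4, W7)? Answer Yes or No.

Yes

Backdoor paths from W4 to W7 (paths whose first edge points into W4):
  P1: W4 <- W8 -> W7
  P2: W4 <- W8 -> W2 -> W1 <- W7
  P3: W4 <- W8 -> W2 -> W1 <- W6 <- W5 -> W7
  P4: W4 <- W8 -> W6 <- W5 -> W7
  P5: W4 <- W8 -> W6 -> W1 <- W7
  P6: W4 <- W8 -> W1 <- W7
  P7: W4 <- W8 -> W1 <- W6 <- W5 -> W7
Condition 1 (no descendant of W4 in the set): holds — descendants of W4 are {W1, W2, W7}; none are in {W8}.
Condition 2 (every backdoor path blocked by {W8}):
  P1: blocked at fork node W8 ∈ conditioning set.
  P2: blocked at fork node W8 ∈ conditioning set.
  P3: blocked at fork node W8 ∈ conditioning set.
  P4: blocked at fork node W8 ∈ conditioning set.
  P5: blocked at fork node W8 ∈ conditioning set.
  P6: blocked at fork node W8 ∈ conditioning set.
  P7: blocked at fork node W8 ∈ conditioning set.
{W8} satisfies the backdoor criterion.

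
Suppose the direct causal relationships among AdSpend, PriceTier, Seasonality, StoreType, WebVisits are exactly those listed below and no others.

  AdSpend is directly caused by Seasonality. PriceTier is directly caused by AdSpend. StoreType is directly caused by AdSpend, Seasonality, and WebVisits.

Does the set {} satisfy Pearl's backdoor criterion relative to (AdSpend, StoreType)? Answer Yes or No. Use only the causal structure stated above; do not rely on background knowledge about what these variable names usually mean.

No

Backdoor paths from AdSpend to StoreType (paths whose first edge points into AdSpend):
  P1: AdSpend <- Seasonality -> StoreType
Condition 1 (no descendant of AdSpend in the set): holds — descendants of AdSpend are {PriceTier, StoreType}; none are in {}.
Condition 2 (every backdoor path blocked by {}):
  P1: open — no interior node is in the conditioning set.
{} does not satisfy the backdoor criterion.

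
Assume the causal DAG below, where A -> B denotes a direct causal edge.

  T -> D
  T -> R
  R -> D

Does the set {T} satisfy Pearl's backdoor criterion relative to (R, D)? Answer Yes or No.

Yes

Backdoor paths from R to D (paths whose first edge points into R):
  P1: R <- T -> D
Condition 1 (no descendant of R in the set): holds — descendants of R are {D}; none are in {T}.
Condition 2 (every backdoor path blocked by {T}):
  P1: blocked at fork node T ∈ conditioning set.
{T} satisfies the backdoor criterion.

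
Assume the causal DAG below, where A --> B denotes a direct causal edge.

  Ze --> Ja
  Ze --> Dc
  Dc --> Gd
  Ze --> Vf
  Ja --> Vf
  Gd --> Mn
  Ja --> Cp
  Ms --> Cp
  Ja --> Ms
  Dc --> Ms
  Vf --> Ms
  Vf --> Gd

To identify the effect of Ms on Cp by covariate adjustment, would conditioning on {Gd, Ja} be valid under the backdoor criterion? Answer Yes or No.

Yes

Backdoor paths from Ms to Cp (paths whose first edge points into Ms):
  P1: Ms <- Ja -> Cp
  P2: Ms <- Vf <- Ze -> Ja -> Cp
  P3: Ms <- Vf <- Ja -> Cp
  P4: Ms <- Vf -> Gd <- Dc <- Ze -> Ja -> Cp
  P5: Ms <- Dc <- Ze -> Ja -> Cp
  P6: Ms <- Dc <- Ze -> Vf <- Ja -> Cp
  P7: Ms <- Dc -> Gd <- Vf <- Ze -> Ja -> Cp
  P8: Ms <- Dc -> Gd <- Vf <- Ja -> Cp
Condition 1 (no descendant of Ms in the set): holds — descendants of Ms are {Cp}; none are in {Gd, Ja}.
Condition 2 (every backdoor path blocked by {Gd, Ja}):
  P1: blocked at fork node Ja ∈ conditioning set.
  P2: blocked at chain node Ja ∈ conditioning set.
  P3: blocked at fork node Ja ∈ conditioning set.
  P4: blocked at chain node Ja ∈ conditioning set.
  P5: blocked at chain node Ja ∈ conditioning set.
  P6: blocked at fork node Ja ∈ conditioning set.
  P7: blocked at chain node Ja ∈ conditioning set.
  P8: blocked at fork node Ja ∈ conditioning set.
{Gd, Ja} satisfies the backdoor criterion.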